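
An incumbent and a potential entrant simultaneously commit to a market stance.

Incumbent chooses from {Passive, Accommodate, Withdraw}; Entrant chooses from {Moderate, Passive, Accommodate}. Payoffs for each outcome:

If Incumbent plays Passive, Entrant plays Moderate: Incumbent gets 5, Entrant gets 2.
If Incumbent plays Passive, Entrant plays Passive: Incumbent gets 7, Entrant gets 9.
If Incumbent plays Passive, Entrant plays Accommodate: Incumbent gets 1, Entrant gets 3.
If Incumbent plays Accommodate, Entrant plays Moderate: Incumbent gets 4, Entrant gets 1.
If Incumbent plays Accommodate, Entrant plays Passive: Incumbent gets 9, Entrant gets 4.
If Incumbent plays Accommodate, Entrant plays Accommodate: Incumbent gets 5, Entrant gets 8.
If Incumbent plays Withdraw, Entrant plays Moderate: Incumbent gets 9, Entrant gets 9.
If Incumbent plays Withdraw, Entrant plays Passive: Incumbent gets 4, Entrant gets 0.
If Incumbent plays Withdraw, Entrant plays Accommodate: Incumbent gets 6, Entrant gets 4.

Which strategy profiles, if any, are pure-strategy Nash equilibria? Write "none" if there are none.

For each strategy profile, look for a profitable unilateral deviation.
(Passive, Moderate): Incumbent can switch to Withdraw (5 → 9). Not NE.
(Passive, Passive): Incumbent can switch to Accommodate (7 → 9). Not NE.
(Passive, Accommodate): Incumbent can switch to Accommodate (1 → 5). Not NE.
(Accommodate, Moderate): Incumbent can switch to Passive (4 → 5). Not NE.
(Accommodate, Passive): Entrant can switch to Accommodate (4 → 8). Not NE.
(Accommodate, Accommodate): Incumbent can switch to Withdraw (5 → 6). Not NE.
(Withdraw, Moderate): Incumbent gets 9, best alternative 5; Entrant gets 9, best alternative 4. No profitable deviation — NE.
(Withdraw, Passive): Incumbent can switch to Passive (4 → 7). Not NE.
(Withdraw, Accommodate): Entrant can switch to Moderate (4 → 9). Not NE.

Pure NE: (Withdraw, Moderate)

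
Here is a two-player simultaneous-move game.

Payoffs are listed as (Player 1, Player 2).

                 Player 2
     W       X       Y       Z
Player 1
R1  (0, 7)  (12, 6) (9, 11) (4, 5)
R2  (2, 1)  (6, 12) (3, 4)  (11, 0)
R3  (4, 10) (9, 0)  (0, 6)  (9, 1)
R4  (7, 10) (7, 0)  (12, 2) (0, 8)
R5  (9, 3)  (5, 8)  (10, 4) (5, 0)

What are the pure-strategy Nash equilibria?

none

For each strategy profile, look for a profitable unilateral deviation.
(R1, W): Player 1 can switch to R2 (0 → 2). Not NE.
(R1, X): Player 2 can switch to W (6 → 7). Not NE.
(R1, Y): Player 1 can switch to R4 (9 → 12). Not NE.
(R1, Z): Player 1 can switch to R2 (4 → 11). Not NE.
(R2, W): Player 1 can switch to R3 (2 → 4). Not NE.
(R2, X): Player 1 can switch to R1 (6 → 12). Not NE.
(R2, Y): Player 1 can switch to R1 (3 → 9). Not NE.
(R2, Z): Player 2 can switch to W (0 → 1). Not NE.
(R3, W): Player 1 can switch to R4 (4 → 7). Not NE.
(R3, X): Player 1 can switch to R1 (9 → 12). Not NE.
(R3, Y): Player 1 can switch to R1 (0 → 9). Not NE.
(R3, Z): Player 1 can switch to R2 (9 → 11). Not NE.
(The remaining 8 profiles each have a profitable deviation by the same check.)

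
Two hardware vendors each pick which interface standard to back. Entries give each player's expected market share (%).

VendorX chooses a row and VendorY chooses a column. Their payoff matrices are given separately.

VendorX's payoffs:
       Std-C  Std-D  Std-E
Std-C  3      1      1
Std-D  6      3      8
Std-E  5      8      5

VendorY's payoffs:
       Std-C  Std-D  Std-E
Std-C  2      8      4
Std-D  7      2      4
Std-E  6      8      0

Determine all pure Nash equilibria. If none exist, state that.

The pure Nash equilibria are (Std-D, Std-C); (Std-E, Std-D).

For each strategy profile, look for a profitable unilateral deviation.
(Std-C, Std-C): VendorX can switch to Std-D (3 → 6). Not NE.
(Std-C, Std-D): VendorX can switch to Std-D (1 → 3). Not NE.
(Std-C, Std-E): VendorX can switch to Std-D (1 → 8). Not NE.
(Std-D, Std-C): VendorX gets 6, best alternative 5; VendorY gets 7, best alternative 4. No profitable deviation — NE.
(Std-D, Std-D): VendorX can switch to Std-E (3 → 8). Not NE.
(Std-D, Std-E): VendorY can switch to Std-C (4 → 7). Not NE.
(Std-E, Std-C): VendorX can switch to Std-D (5 → 6). Not NE.
(Std-E, Std-D): VendorX gets 8, best alternative 3; VendorY gets 8, best alternative 6. No profitable deviation — NE.
(Std-E, Std-E): VendorX can switch to Std-D (5 → 8). Not NE.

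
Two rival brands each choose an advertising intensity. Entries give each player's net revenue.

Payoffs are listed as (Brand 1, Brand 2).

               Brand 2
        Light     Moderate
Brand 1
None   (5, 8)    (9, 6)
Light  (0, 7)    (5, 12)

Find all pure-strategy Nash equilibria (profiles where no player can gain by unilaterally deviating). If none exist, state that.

Mark each player's best response to every combination of opponents' strategies; a profile where every player is best-responding is a pure Nash equilibrium.
Brand 1 against Light: payoffs 5, 0 → best response None.
Brand 1 against Moderate: payoffs 9, 5 → best response None.
Brand 2 against None: payoffs 8, 6 → best response Light.
Brand 2 against Light: payoffs 7, 12 → best response Moderate.
Mutual best responses: (None, Light).

The unique pure-strategy Nash equilibrium is (None, Light).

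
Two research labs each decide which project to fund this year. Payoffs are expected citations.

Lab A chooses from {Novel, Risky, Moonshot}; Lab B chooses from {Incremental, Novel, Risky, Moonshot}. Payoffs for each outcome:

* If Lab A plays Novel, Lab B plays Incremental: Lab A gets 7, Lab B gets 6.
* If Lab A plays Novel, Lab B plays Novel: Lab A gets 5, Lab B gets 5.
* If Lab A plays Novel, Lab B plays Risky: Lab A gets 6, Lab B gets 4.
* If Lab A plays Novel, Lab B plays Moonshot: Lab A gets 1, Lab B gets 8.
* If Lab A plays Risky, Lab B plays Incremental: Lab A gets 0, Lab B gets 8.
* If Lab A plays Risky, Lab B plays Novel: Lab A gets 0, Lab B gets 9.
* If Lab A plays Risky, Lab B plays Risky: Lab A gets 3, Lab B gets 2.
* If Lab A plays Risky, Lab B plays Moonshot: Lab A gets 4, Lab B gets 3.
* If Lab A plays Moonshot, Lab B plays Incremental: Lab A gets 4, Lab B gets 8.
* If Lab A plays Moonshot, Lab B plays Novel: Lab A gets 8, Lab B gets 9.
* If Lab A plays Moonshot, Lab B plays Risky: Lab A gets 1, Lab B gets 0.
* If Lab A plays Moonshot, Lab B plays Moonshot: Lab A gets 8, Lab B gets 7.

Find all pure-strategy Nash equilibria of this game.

(Novel, Incremental): Lab B can switch to Moonshot (6 → 8). Not NE.
(Novel, Novel): Lab A can switch to Moonshot (5 → 8). Not NE.
(Novel, Risky): Lab B can switch to Incremental (4 → 6). Not NE.
(Novel, Moonshot): Lab A can switch to Risky (1 → 4). Not NE.
(Risky, Incremental): Lab A can switch to Novel (0 → 7). Not NE.
(Risky, Novel): Lab A can switch to Novel (0 → 5). Not NE.
(Risky, Risky): Lab A can switch to Novel (3 → 6). Not NE.
(Risky, Moonshot): Lab A can switch to Moonshot (4 → 8). Not NE.
(Moonshot, Novel): Lab A gets 8, best alternative 5; Lab B gets 9, best alternative 8. No profitable deviation — NE.
(The remaining 3 profiles each have a profitable deviation by the same check.)

Pure NE: (Moonshot, Novel)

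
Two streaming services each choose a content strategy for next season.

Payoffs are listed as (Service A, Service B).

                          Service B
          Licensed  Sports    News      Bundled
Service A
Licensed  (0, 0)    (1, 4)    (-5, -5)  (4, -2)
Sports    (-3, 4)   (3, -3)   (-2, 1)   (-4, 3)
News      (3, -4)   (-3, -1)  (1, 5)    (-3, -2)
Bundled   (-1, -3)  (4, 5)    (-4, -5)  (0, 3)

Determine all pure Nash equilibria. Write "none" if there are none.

The pure Nash equilibria are (News, News), (Bundled, Sports).

(Licensed, Licensed): Service A can switch to News (0 → 3). Not NE.
(Licensed, Sports): Service A can switch to Sports (1 → 3). Not NE.
(Licensed, News): Service A can switch to Sports (-5 → -2). Not NE.
(Licensed, Bundled): Service B can switch to Licensed (-2 → 0). Not NE.
(Sports, Licensed): Service A can switch to Licensed (-3 → 0). Not NE.
(Sports, Sports): Service A can switch to Bundled (3 → 4). Not NE.
(Sports, News): Service A can switch to News (-2 → 1). Not NE.
(Sports, Bundled): Service A can switch to Licensed (-4 → 4). Not NE.
(News, Licensed): Service B can switch to Sports (-4 → -1). Not NE.
(News, Sports): Service A can switch to Licensed (-3 → 1). Not NE.
(News, News): Service A gets 1, best alternative -2; Service B gets 5, best alternative -1. No profitable deviation — NE.
(Bundled, Sports): Service A gets 4, best alternative 3; Service B gets 5, best alternative 3. No profitable deviation — NE.
(The remaining 4 profiles each have a profitable deviation by the same check.)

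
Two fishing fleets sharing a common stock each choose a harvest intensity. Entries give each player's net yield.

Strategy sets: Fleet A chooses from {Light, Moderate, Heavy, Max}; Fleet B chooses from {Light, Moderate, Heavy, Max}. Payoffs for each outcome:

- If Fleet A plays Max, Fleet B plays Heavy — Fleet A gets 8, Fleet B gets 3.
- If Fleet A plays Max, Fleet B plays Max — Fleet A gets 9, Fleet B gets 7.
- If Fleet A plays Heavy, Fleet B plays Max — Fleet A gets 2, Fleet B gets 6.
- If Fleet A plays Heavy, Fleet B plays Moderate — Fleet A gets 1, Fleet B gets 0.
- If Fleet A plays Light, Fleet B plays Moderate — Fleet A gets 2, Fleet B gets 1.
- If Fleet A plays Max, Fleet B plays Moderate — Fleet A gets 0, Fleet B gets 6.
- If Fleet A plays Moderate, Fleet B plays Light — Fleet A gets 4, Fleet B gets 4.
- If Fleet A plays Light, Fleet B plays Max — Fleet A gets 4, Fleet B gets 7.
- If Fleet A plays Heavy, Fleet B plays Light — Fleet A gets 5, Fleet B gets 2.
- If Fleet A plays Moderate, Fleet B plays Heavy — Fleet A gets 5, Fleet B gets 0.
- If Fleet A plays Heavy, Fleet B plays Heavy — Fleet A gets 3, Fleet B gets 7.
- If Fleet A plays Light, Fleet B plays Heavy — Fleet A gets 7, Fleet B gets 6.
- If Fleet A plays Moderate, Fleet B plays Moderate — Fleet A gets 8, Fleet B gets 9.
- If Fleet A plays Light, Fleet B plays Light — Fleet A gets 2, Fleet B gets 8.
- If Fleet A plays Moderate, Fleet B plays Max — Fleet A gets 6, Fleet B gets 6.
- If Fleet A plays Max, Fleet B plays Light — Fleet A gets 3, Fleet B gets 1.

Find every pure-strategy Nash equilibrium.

(Moderate, Moderate), (Max, Max)

Mark each player's best response to every combination of opponents' strategies; a profile where every player is best-responding is a pure Nash equilibrium.
Fleet A against Light: payoffs 2, 4, 5, 3 → best response Heavy.
Fleet A against Moderate: payoffs 2, 8, 1, 0 → best response Moderate.
Fleet A against Heavy: payoffs 7, 5, 3, 8 → best response Max.
Fleet A against Max: payoffs 4, 6, 2, 9 → best response Max.
Fleet B against Light: payoffs 8, 1, 6, 7 → best response Light.
Fleet B against Moderate: payoffs 4, 9, 0, 6 → best response Moderate.
Fleet B against Heavy: payoffs 2, 0, 7, 6 → best response Heavy.
Fleet B against Max: payoffs 1, 6, 3, 7 → best response Max.
Mutual best responses: (Moderate, Moderate); (Max, Max).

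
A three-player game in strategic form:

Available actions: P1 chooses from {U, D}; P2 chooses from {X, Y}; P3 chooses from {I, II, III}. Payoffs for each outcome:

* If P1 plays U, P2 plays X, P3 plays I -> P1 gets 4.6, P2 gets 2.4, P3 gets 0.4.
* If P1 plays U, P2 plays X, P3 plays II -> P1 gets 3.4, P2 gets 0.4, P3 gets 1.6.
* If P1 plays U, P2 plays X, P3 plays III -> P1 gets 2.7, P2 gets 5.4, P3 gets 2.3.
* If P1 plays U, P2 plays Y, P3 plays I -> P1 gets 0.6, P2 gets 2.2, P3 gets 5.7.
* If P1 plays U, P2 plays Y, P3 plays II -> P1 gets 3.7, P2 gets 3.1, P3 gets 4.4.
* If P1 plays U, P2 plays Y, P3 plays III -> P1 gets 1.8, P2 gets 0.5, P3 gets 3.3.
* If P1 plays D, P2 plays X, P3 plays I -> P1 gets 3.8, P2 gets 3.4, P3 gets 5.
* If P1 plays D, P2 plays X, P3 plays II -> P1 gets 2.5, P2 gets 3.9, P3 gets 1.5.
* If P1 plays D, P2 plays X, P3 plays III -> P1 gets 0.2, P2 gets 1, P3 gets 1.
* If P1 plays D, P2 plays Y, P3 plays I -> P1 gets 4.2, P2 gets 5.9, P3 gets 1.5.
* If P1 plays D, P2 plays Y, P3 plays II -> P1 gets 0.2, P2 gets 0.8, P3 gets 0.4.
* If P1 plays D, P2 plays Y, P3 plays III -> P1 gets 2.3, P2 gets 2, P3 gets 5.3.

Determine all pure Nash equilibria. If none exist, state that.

For each player, find the best response to each opponent profile; mutual best responses are the pure NE.
P1 against (X, I): payoffs 4.6, 3.8 → best response U.
P1 against (X, II): payoffs 3.4, 2.5 → best response U.
P1 against (X, III): payoffs 2.7, 0.2 → best response U.
P1 against (Y, I): payoffs 0.6, 4.2 → best response D.
P1 against (Y, II): payoffs 3.7, 0.2 → best response U.
P1 against (Y, III): payoffs 1.8, 2.3 → best response D.
P2 against (U, I): payoffs 2.4, 2.2 → best response X.
P2 against (U, II): payoffs 0.4, 3.1 → best response Y.
P2 against (U, III): payoffs 5.4, 0.5 → best response X.
P2 against (D, I): payoffs 3.4, 5.9 → best response Y.
P2 against (D, II): payoffs 3.9, 0.8 → best response X.
P2 against (D, III): payoffs 1, 2 → best response Y.
P3 against (U, X): payoffs 0.4, 1.6, 2.3 → best response III.
P3 against (U, Y): payoffs 5.7, 4.4, 3.3 → best response I.
P3 against (D, X): payoffs 5, 1.5, 1 → best response I.
P3 against (D, Y): payoffs 1.5, 0.4, 5.3 → best response III.
Mutual best responses: (U, X, III); (D, Y, III).

The pure Nash equilibria are (U, X, III), (D, Y, III).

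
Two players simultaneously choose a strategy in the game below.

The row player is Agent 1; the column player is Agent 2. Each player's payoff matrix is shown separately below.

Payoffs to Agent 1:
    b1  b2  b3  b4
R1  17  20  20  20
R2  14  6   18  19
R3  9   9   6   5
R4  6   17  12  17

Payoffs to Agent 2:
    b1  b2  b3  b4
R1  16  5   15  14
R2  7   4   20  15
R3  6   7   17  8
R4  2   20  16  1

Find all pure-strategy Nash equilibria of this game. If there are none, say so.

Agent 1 against b1: payoffs 17, 14, 9, 6 → best response R1.
Agent 1 against b2: payoffs 20, 6, 9, 17 → best response R1.
Agent 1 against b3: payoffs 20, 18, 6, 12 → best response R1.
Agent 1 against b4: payoffs 20, 19, 5, 17 → best response R1.
Agent 2 against R1: payoffs 16, 5, 15, 14 → best response b1.
Agent 2 against R2: payoffs 7, 4, 20, 15 → best response b3.
Agent 2 against R3: payoffs 6, 7, 17, 8 → best response b3.
Agent 2 against R4: payoffs 2, 20, 16, 1 → best response b2.
Mutual best responses: (R1, b1).

The unique pure-strategy Nash equilibrium is (R1, b1).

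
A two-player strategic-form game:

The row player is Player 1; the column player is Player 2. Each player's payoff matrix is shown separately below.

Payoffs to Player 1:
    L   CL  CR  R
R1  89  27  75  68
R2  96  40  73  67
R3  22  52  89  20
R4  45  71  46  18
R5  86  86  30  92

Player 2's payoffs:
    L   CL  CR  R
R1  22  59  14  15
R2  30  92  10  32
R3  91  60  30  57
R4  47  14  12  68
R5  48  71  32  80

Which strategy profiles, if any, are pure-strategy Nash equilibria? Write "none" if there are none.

For each player, find the best response to each opponent profile; mutual best responses are the pure NE.
Player 1 against L: payoffs 89, 96, 22, 45, 86 → best response R2.
Player 1 against CL: payoffs 27, 40, 52, 71, 86 → best response R5.
Player 1 against CR: payoffs 75, 73, 89, 46, 30 → best response R3.
Player 1 against R: payoffs 68, 67, 20, 18, 92 → best response R5.
Player 2 against R1: payoffs 22, 59, 14, 15 → best response CL.
Player 2 against R2: payoffs 30, 92, 10, 32 → best response CL.
Player 2 against R3: payoffs 91, 60, 30, 57 → best response L.
Player 2 against R4: payoffs 47, 14, 12, 68 → best response R.
Player 2 against R5: payoffs 48, 71, 32, 80 → best response R.
Mutual best responses: (R5, R).

Pure NE: (R5, R)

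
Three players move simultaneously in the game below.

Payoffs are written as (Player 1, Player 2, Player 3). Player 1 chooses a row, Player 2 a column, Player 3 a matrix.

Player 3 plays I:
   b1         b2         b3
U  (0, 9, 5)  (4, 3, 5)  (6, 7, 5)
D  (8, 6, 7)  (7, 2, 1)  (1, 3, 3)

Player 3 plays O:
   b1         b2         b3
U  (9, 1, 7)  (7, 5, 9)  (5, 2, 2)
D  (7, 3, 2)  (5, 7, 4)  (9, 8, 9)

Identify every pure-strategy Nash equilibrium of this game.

Player 1 against (b1, I): payoffs 0, 8 → best response D.
Player 1 against (b1, O): payoffs 9, 7 → best response U.
Player 1 against (b2, I): payoffs 4, 7 → best response D.
Player 1 against (b2, O): payoffs 7, 5 → best response U.
Player 1 against (b3, I): payoffs 6, 1 → best response U.
Player 1 against (b3, O): payoffs 5, 9 → best response D.
Player 2 against (U, I): payoffs 9, 3, 7 → best response b1.
Player 2 against (U, O): payoffs 1, 5, 2 → best response b2.
Player 2 against (D, I): payoffs 6, 2, 3 → best response b1.
Player 2 against (D, O): payoffs 3, 7, 8 → best response b3.
Player 3 against (U, b1): payoffs 5, 7 → best response O.
Player 3 against (U, b2): payoffs 5, 9 → best response O.
Player 3 against (U, b3): payoffs 5, 2 → best response I.
Player 3 against (D, b1): payoffs 7, 2 → best response I.
Player 3 against (D, b2): payoffs 1, 4 → best response O.
Player 3 against (D, b3): payoffs 3, 9 → best response O.
Mutual best responses: (U, b2, O); (D, b1, I); (D, b3, O).

Pure-strategy Nash equilibria: (U, b2, O); (D, b1, I); (D, b3, O)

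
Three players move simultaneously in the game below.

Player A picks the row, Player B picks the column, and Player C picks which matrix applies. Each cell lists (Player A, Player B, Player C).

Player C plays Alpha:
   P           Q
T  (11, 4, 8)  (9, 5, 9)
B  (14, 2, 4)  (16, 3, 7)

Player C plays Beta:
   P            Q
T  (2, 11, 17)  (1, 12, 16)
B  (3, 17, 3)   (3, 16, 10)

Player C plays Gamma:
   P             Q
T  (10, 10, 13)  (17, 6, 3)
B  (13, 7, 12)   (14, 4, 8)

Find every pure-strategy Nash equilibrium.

The unique pure-strategy Nash equilibrium is (B, P, Gamma).

(T, P, Alpha): Player A can switch to B (11 → 14). Not NE.
(T, P, Beta): Player A can switch to B (2 → 3). Not NE.
(T, P, Gamma): Player A can switch to B (10 → 13). Not NE.
(T, Q, Alpha): Player A can switch to B (9 → 16). Not NE.
(T, Q, Beta): Player A can switch to B (1 → 3). Not NE.
(T, Q, Gamma): Player B can switch to P (6 → 10). Not NE.
(B, P, Gamma): Player A gets 13, best alternative 10; Player B gets 7, best alternative 4; Player C gets 12, best alternative 4. No profitable deviation — NE.
(The remaining 5 profiles each have a profitable deviation by the same check.)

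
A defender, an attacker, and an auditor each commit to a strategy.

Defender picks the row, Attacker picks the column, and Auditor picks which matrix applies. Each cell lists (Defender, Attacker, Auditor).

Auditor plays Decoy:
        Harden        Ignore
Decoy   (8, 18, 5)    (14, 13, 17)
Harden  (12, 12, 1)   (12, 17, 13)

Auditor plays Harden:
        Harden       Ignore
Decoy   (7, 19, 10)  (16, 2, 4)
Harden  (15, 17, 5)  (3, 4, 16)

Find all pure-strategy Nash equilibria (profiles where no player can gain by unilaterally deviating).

(Harden, Harden, Harden)

Defender against (Harden, Decoy): payoffs 8, 12 → best response Harden.
Defender against (Harden, Harden): payoffs 7, 15 → best response Harden.
Defender against (Ignore, Decoy): payoffs 14, 12 → best response Decoy.
Defender against (Ignore, Harden): payoffs 16, 3 → best response Decoy.
Attacker against (Decoy, Decoy): payoffs 18, 13 → best response Harden.
Attacker against (Decoy, Harden): payoffs 19, 2 → best response Harden.
Attacker against (Harden, Decoy): payoffs 12, 17 → best response Ignore.
Attacker against (Harden, Harden): payoffs 17, 4 → best response Harden.
Auditor against (Decoy, Harden): payoffs 5, 10 → best response Harden.
Auditor against (Decoy, Ignore): payoffs 17, 4 → best response Decoy.
Auditor against (Harden, Harden): payoffs 1, 5 → best response Harden.
Auditor against (Harden, Ignore): payoffs 13, 16 → best response Harden.
Mutual best responses: (Harden, Harden, Harden).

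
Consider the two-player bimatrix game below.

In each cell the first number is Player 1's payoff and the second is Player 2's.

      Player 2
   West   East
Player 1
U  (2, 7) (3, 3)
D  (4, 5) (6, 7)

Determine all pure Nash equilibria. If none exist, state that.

(U, West): Player 1 can switch to D (2 → 4). Not NE.
(U, East): Player 1 can switch to D (3 → 6). Not NE.
(D, West): Player 2 can switch to East (5 → 7). Not NE.
(D, East): Player 1 gets 6, best alternative 3; Player 2 gets 7, best alternative 5. No profitable deviation — NE.

The unique pure-strategy Nash equilibrium is (D, East).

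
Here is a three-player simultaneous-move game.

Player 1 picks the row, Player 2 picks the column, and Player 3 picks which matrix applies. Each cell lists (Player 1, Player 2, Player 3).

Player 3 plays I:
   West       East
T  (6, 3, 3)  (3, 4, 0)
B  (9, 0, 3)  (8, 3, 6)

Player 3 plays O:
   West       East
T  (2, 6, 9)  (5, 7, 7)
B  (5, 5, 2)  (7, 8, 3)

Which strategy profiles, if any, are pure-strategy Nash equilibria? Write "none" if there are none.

Mark each player's best response to every combination of opponents' strategies; a profile where every player is best-responding is a pure Nash equilibrium.
Player 1 against (West, I): payoffs 6, 9 → best response B.
Player 1 against (West, O): payoffs 2, 5 → best response B.
Player 1 against (East, I): payoffs 3, 8 → best response B.
Player 1 against (East, O): payoffs 5, 7 → best response B.
Player 2 against (T, I): payoffs 3, 4 → best response East.
Player 2 against (T, O): payoffs 6, 7 → best response East.
Player 2 against (B, I): payoffs 0, 3 → best response East.
Player 2 against (B, O): payoffs 5, 8 → best response East.
Player 3 against (T, West): payoffs 3, 9 → best response O.
Player 3 against (T, East): payoffs 0, 7 → best response O.
Player 3 against (B, West): payoffs 3, 2 → best response I.
Player 3 against (B, East): payoffs 6, 3 → best response I.
Mutual best responses: (B, East, I).

The unique pure-strategy Nash equilibrium is (B, East, I).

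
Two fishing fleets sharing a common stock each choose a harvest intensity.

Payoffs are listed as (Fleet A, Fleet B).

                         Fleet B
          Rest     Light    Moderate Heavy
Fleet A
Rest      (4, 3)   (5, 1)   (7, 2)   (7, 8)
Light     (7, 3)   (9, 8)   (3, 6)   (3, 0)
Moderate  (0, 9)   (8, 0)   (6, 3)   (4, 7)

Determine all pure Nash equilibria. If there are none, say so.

For each player, find the best response to each opponent profile; mutual best responses are the pure NE.
Fleet A against Rest: payoffs 4, 7, 0 → best response Light.
Fleet A against Light: payoffs 5, 9, 8 → best response Light.
Fleet A against Moderate: payoffs 7, 3, 6 → best response Rest.
Fleet A against Heavy: payoffs 7, 3, 4 → best response Rest.
Fleet B against Rest: payoffs 3, 1, 2, 8 → best response Heavy.
Fleet B against Light: payoffs 3, 8, 6, 0 → best response Light.
Fleet B against Moderate: payoffs 9, 0, 3, 7 → best response Rest.
Mutual best responses: (Rest, Heavy); (Light, Light).

Pure-strategy Nash equilibria: (Rest, Heavy); (Light, Light)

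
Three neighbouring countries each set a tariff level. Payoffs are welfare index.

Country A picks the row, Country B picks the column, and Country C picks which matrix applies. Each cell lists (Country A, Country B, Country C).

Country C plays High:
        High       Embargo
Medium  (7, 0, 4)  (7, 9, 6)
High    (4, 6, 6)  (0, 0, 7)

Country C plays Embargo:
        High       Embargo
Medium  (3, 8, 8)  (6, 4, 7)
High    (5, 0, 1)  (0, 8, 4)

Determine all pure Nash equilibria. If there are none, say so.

There is no pure-strategy Nash equilibrium.

Country A against (High, High): payoffs 7, 4 → best response Medium.
Country A against (High, Embargo): payoffs 3, 5 → best response High.
Country A against (Embargo, High): payoffs 7, 0 → best response Medium.
Country A against (Embargo, Embargo): payoffs 6, 0 → best response Medium.
Country B against (Medium, High): payoffs 0, 9 → best response Embargo.
Country B against (Medium, Embargo): payoffs 8, 4 → best response High.
Country B against (High, High): payoffs 6, 0 → best response High.
Country B against (High, Embargo): payoffs 0, 8 → best response Embargo.
Country C against (Medium, High): payoffs 4, 8 → best response Embargo.
Country C against (Medium, Embargo): payoffs 6, 7 → best response Embargo.
Country C against (High, High): payoffs 6, 1 → best response High.
Country C against (High, Embargo): payoffs 7, 4 → best response High.
No profile is a mutual best response for all players.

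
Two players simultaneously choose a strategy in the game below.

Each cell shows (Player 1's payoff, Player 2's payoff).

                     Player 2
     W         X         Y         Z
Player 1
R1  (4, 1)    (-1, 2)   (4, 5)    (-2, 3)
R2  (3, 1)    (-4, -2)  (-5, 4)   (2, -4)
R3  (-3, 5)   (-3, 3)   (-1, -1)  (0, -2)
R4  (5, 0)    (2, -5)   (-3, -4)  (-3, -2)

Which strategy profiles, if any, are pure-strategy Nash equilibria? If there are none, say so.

(R1, W): Player 1 can switch to R4 (4 → 5). Not NE.
(R1, X): Player 1 can switch to R4 (-1 → 2). Not NE.
(R1, Y): Player 1 gets 4, best alternative -1; Player 2 gets 5, best alternative 3. No profitable deviation — NE.
(R1, Z): Player 1 can switch to R2 (-2 → 2). Not NE.
(R2, W): Player 1 can switch to R1 (3 → 4). Not NE.
(R2, X): Player 1 can switch to R1 (-4 → -1). Not NE.
(R2, Y): Player 1 can switch to R1 (-5 → 4). Not NE.
(R4, W): Player 1 gets 5, best alternative 4; Player 2 gets 0, best alternative -2. No profitable deviation — NE.
(The remaining 8 profiles each have a profitable deviation by the same check.)

Pure-strategy Nash equilibria: (R1, Y); (R4, W)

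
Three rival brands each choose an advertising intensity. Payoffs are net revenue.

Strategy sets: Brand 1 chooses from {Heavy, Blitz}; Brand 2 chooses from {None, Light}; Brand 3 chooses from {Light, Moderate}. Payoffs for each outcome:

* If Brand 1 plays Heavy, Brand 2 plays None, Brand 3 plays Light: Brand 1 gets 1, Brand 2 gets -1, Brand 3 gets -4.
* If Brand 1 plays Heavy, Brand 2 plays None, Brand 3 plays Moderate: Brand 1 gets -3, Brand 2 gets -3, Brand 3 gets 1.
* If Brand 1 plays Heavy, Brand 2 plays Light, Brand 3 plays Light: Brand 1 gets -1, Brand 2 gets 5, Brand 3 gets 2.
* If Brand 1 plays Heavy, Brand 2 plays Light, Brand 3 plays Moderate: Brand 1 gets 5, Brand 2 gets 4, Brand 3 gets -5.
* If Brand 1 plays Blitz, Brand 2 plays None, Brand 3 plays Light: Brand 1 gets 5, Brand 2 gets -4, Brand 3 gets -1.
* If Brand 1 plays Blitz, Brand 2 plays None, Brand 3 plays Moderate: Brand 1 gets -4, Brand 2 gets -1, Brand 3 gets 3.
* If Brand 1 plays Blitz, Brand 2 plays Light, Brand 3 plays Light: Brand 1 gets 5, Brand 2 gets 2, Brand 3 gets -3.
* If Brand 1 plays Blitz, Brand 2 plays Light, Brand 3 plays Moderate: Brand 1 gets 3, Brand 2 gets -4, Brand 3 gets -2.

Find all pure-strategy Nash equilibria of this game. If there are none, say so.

Brand 1 against (None, Light): payoffs 1, 5 → best response Blitz.
Brand 1 against (None, Moderate): payoffs -3, -4 → best response Heavy.
Brand 1 against (Light, Light): payoffs -1, 5 → best response Blitz.
Brand 1 against (Light, Moderate): payoffs 5, 3 → best response Heavy.
Brand 2 against (Heavy, Light): payoffs -1, 5 → best response Light.
Brand 2 against (Heavy, Moderate): payoffs -3, 4 → best response Light.
Brand 2 against (Blitz, Light): payoffs -4, 2 → best response Light.
Brand 2 against (Blitz, Moderate): payoffs -1, -4 → best response None.
Brand 3 against (Heavy, None): payoffs -4, 1 → best response Moderate.
Brand 3 against (Heavy, Light): payoffs 2, -5 → best response Light.
Brand 3 against (Blitz, None): payoffs -1, 3 → best response Moderate.
Brand 3 against (Blitz, Light): payoffs -3, -2 → best response Moderate.
No profile is a mutual best response for all players.

There is no pure-strategy Nash equilibrium.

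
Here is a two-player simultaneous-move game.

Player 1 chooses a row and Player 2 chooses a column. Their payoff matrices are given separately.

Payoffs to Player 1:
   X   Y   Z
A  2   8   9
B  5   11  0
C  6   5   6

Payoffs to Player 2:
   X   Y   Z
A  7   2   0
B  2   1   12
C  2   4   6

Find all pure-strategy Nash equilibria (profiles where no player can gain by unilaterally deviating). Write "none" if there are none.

For each player, find the best response to each opponent profile; mutual best responses are the pure NE.
Player 1 against X: payoffs 2, 5, 6 → best response C.
Player 1 against Y: payoffs 8, 11, 5 → best response B.
Player 1 against Z: payoffs 9, 0, 6 → best response A.
Player 2 against A: payoffs 7, 2, 0 → best response X.
Player 2 against B: payoffs 2, 1, 12 → best response Z.
Player 2 against C: payoffs 2, 4, 6 → best response Z.
No profile is a mutual best response for all players.

No pure-strategy Nash equilibrium.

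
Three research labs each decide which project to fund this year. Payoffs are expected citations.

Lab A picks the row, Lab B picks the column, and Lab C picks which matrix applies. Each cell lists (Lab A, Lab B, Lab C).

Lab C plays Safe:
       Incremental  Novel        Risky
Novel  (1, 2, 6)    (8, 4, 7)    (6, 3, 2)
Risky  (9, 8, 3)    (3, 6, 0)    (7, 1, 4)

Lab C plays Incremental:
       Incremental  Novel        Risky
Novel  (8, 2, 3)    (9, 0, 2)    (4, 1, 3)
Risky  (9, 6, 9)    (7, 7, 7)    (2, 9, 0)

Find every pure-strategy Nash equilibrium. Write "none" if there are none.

Mark each player's best response to every combination of opponents' strategies; a profile where every player is best-responding is a pure Nash equilibrium.
Lab A against (Incremental, Safe): payoffs 1, 9 → best response Risky.
Lab A against (Incremental, Incremental): payoffs 8, 9 → best response Risky.
Lab A against (Novel, Safe): payoffs 8, 3 → best response Novel.
Lab A against (Novel, Incremental): payoffs 9, 7 → best response Novel.
Lab A against (Risky, Safe): payoffs 6, 7 → best response Risky.
Lab A against (Risky, Incremental): payoffs 4, 2 → best response Novel.
Lab B against (Novel, Safe): payoffs 2, 4, 3 → best response Novel.
Lab B against (Novel, Incremental): payoffs 2, 0, 1 → best response Incremental.
Lab B against (Risky, Safe): payoffs 8, 6, 1 → best response Incremental.
Lab B against (Risky, Incremental): payoffs 6, 7, 9 → best response Risky.
Lab C against (Novel, Incremental): payoffs 6, 3 → best response Safe.
Lab C against (Novel, Novel): payoffs 7, 2 → best response Safe.
Lab C against (Novel, Risky): payoffs 2, 3 → best response Incremental.
Lab C against (Risky, Incremental): payoffs 3, 9 → best response Incremental.
Lab C against (Risky, Novel): payoffs 0, 7 → best response Incremental.
Lab C against (Risky, Risky): payoffs 4, 0 → best response Safe.
Mutual best responses: (Novel, Novel, Safe).

Pure NE: (Novel, Novel, Safe)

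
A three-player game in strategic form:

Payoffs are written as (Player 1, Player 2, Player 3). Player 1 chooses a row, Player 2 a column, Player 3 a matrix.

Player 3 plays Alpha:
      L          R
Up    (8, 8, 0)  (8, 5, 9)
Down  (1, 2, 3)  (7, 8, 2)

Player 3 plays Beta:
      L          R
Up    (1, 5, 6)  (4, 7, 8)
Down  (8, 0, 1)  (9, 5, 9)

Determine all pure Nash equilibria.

Pure NE: (Down, R, Beta)

(Up, L, Alpha): Player 3 can switch to Beta (0 → 6). Not NE.
(Up, L, Beta): Player 1 can switch to Down (1 → 8). Not NE.
(Up, R, Alpha): Player 2 can switch to L (5 → 8). Not NE.
(Up, R, Beta): Player 1 can switch to Down (4 → 9). Not NE.
(Down, L, Alpha): Player 1 can switch to Up (1 → 8). Not NE.
(Down, L, Beta): Player 2 can switch to R (0 → 5). Not NE.
(Down, R, Alpha): Player 1 can switch to Up (7 → 8). Not NE.
(Down, R, Beta): Player 1 gets 9, best alternative 4; Player 2 gets 5, best alternative 0; Player 3 gets 9, best alternative 2. No profitable deviation — NE.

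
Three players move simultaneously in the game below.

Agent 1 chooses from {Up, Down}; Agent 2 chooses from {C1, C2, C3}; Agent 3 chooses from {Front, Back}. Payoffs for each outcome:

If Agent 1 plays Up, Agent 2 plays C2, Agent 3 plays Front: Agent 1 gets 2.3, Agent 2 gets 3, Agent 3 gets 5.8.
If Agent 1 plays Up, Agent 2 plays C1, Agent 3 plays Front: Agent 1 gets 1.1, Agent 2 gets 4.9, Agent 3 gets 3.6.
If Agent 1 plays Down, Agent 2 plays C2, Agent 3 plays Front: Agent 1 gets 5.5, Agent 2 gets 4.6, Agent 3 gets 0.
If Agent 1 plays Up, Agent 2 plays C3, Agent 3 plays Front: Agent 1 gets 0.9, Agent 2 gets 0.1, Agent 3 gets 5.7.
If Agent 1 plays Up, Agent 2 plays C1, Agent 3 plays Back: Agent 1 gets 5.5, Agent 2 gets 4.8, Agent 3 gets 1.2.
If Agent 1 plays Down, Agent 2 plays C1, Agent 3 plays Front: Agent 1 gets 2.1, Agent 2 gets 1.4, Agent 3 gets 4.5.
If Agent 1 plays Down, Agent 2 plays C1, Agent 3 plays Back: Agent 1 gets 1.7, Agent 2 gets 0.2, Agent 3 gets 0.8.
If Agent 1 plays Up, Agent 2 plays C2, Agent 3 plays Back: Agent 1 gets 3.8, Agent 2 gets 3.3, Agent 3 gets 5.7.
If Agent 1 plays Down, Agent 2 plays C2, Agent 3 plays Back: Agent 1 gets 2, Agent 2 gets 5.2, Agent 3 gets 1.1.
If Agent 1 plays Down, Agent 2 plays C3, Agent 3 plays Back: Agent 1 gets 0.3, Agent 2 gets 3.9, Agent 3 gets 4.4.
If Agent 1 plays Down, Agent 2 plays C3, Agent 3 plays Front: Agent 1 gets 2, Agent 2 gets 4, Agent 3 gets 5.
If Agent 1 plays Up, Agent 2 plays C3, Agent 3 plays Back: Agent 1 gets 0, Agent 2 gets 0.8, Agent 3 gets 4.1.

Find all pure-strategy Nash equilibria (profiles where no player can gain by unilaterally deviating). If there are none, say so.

none

For each strategy profile, look for a profitable unilateral deviation.
(Up, C1, Front): Agent 1 can switch to Down (1.1 → 2.1). Not NE.
(Up, C1, Back): Agent 3 can switch to Front (1.2 → 3.6). Not NE.
(Up, C2, Front): Agent 1 can switch to Down (2.3 → 5.5). Not NE.
(Up, C2, Back): Agent 2 can switch to C1 (3.3 → 4.8). Not NE.
(Up, C3, Front): Agent 1 can switch to Down (0.9 → 2). Not NE.
(Up, C3, Back): Agent 1 can switch to Down (0 → 0.3). Not NE.
(The remaining 6 profiles each have a profitable deviation by the same check.)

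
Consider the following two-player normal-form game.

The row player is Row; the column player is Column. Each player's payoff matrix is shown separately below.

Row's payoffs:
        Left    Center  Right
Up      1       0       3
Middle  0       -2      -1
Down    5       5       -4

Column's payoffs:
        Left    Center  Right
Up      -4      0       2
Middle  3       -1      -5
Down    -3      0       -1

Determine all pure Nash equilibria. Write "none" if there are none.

The pure Nash equilibria are (Up, Right); (Down, Center).

(Up, Left): Row can switch to Down (1 → 5). Not NE.
(Up, Center): Row can switch to Down (0 → 5). Not NE.
(Up, Right): Row gets 3, best alternative -1; Column gets 2, best alternative 0. No profitable deviation — NE.
(Middle, Left): Row can switch to Up (0 → 1). Not NE.
(Middle, Center): Row can switch to Up (-2 → 0). Not NE.
(Middle, Right): Row can switch to Up (-1 → 3). Not NE.
(Down, Left): Column can switch to Center (-3 → 0). Not NE.
(Down, Center): Row gets 5, best alternative 0; Column gets 0, best alternative -1. No profitable deviation — NE.
(Down, Right): Row can switch to Up (-4 → 3). Not NE.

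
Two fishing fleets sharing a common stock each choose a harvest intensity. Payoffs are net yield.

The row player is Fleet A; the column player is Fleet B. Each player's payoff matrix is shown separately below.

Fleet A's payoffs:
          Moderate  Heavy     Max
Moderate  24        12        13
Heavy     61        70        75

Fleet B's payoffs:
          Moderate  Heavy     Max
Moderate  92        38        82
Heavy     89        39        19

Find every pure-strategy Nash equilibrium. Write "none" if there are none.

(Moderate, Moderate): Fleet A can switch to Heavy (24 → 61). Not NE.
(Moderate, Heavy): Fleet A can switch to Heavy (12 → 70). Not NE.
(Moderate, Max): Fleet A can switch to Heavy (13 → 75). Not NE.
(Heavy, Moderate): Fleet A gets 61, best alternative 24; Fleet B gets 89, best alternative 39. No profitable deviation — NE.
(Heavy, Heavy): Fleet B can switch to Moderate (39 → 89). Not NE.
(Heavy, Max): Fleet B can switch to Moderate (19 → 89). Not NE.

The unique pure-strategy Nash equilibrium is (Heavy, Moderate).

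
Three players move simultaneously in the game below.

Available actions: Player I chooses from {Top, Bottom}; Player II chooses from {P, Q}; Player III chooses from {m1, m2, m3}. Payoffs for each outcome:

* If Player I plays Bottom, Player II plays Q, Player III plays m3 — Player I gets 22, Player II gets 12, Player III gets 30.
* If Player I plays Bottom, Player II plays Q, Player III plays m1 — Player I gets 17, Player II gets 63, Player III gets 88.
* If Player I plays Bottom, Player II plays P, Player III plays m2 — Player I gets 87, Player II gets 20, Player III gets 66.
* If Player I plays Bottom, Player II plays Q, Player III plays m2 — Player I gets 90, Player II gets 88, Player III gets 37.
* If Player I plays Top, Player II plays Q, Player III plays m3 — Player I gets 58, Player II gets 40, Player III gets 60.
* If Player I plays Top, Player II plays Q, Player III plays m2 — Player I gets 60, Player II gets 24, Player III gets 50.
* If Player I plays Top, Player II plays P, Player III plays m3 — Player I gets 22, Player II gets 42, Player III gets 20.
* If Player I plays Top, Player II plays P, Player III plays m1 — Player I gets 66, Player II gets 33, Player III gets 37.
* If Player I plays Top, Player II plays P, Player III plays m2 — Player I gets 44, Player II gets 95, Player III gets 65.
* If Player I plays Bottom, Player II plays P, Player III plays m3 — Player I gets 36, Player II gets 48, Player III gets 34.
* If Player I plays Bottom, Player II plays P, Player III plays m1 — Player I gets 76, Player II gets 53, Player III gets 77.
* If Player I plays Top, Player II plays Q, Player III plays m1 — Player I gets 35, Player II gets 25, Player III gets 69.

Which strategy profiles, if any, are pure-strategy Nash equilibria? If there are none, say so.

There is no pure-strategy Nash equilibrium.

Player I against (P, m1): payoffs 66, 76 → best response Bottom.
Player I against (P, m2): payoffs 44, 87 → best response Bottom.
Player I against (P, m3): payoffs 22, 36 → best response Bottom.
Player I against (Q, m1): payoffs 35, 17 → best response Top.
Player I against (Q, m2): payoffs 60, 90 → best response Bottom.
Player I against (Q, m3): payoffs 58, 22 → best response Top.
Player II against (Top, m1): payoffs 33, 25 → best response P.
Player II against (Top, m2): payoffs 95, 24 → best response P.
Player II against (Top, m3): payoffs 42, 40 → best response P.
Player II against (Bottom, m1): payoffs 53, 63 → best response Q.
Player II against (Bottom, m2): payoffs 20, 88 → best response Q.
Player II against (Bottom, m3): payoffs 48, 12 → best response P.
Player III against (Top, P): payoffs 37, 65, 20 → best response m2.
Player III against (Top, Q): payoffs 69, 50, 60 → best response m1.
Player III against (Bottom, P): payoffs 77, 66, 34 → best response m1.
Player III against (Bottom, Q): payoffs 88, 37, 30 → best response m1.
No profile is a mutual best response for all players.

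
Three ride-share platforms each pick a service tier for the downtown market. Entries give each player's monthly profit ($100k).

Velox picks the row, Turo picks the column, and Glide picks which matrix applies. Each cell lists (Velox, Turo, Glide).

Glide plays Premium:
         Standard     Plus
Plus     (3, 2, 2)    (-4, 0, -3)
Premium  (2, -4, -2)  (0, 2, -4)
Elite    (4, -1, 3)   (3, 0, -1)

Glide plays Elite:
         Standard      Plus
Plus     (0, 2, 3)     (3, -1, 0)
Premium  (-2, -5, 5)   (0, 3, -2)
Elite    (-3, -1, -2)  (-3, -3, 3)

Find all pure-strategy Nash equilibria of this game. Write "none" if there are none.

Velox against (Standard, Premium): payoffs 3, 2, 4 → best response Elite.
Velox against (Standard, Elite): payoffs 0, -2, -3 → best response Plus.
Velox against (Plus, Premium): payoffs -4, 0, 3 → best response Elite.
Velox against (Plus, Elite): payoffs 3, 0, -3 → best response Plus.
Turo against (Plus, Premium): payoffs 2, 0 → best response Standard.
Turo against (Plus, Elite): payoffs 2, -1 → best response Standard.
Turo against (Premium, Premium): payoffs -4, 2 → best response Plus.
Turo against (Premium, Elite): payoffs -5, 3 → best response Plus.
Turo against (Elite, Premium): payoffs -1, 0 → best response Plus.
Turo against (Elite, Elite): payoffs -1, -3 → best response Standard.
Glide against (Plus, Standard): payoffs 2, 3 → best response Elite.
Glide against (Plus, Plus): payoffs -3, 0 → best response Elite.
Glide against (Premium, Standard): payoffs -2, 5 → best response Elite.
Glide against (Premium, Plus): payoffs -4, -2 → best response Elite.
Glide against (Elite, Standard): payoffs 3, -2 → best response Premium.
Glide against (Elite, Plus): payoffs -1, 3 → best response Elite.
Mutual best responses: (Plus, Standard, Elite).

The unique pure-strategy Nash equilibrium is (Plus, Standard, Elite).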